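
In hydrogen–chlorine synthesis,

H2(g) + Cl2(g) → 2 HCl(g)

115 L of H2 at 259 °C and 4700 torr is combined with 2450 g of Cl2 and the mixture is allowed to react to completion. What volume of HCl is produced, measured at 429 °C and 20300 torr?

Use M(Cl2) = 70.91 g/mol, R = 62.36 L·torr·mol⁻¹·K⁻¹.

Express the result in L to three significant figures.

70.3 L

n(H2) = PV/RT = (4700 × 115) / (62.36 × 532.15) = 16.29 mol
n(Cl2) = 2450 / 70.91 = 34.55 mol
For 16.29 mol H2, stoichiometry requires (1/1) × 16.29 = 16.29 mol Cl2; 34.55 mol is available, so H2 is limiting.
n(HCl) = (2/1) × 16.29 = 32.58 mol
V(HCl) = nRT/P = 32.58 × 62.36 × 702.15 / 20300 = 70.27 L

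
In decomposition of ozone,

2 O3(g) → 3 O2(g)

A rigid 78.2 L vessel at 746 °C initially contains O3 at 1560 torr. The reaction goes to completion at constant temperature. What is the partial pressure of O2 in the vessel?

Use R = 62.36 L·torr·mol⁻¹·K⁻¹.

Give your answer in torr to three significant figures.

n(O3)₀ = PV/RT = (1560 × 78.2) / (62.36 × 1019.15) = 1.919 mol
n(O2) = (3/2) × 1.919 = 2.878 mol
P(O2) = nRT/V = 2.878 × 62.36 × 1019.15 / 78.2 = 2339 torr

2340 torr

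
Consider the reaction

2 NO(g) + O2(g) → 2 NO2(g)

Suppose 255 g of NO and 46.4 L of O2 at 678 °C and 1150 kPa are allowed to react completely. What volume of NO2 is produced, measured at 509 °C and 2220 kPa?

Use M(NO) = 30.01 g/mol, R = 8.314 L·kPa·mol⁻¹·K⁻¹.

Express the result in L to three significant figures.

24.9 L

n(NO) = 255 / 30.01 = 8.497 mol
n(O2) = PV/RT = (1150 × 46.4) / (8.314 × 951.15) = 6.748 mol
For 8.497 mol NO, stoichiometry requires (1/2) × 8.497 = 4.248 mol O2; 6.748 mol is available, so NO is limiting.
n(NO2) = (2/2) × 8.497 = 8.497 mol
V(NO2) = nRT/P = 8.497 × 8.314 × 782.15 / 2220 = 24.89 L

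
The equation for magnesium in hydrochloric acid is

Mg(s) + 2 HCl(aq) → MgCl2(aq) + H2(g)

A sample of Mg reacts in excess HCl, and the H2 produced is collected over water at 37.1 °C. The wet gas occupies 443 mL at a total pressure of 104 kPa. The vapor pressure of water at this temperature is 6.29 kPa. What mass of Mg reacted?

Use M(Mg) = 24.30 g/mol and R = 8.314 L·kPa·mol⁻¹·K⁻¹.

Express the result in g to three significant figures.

0.408 g

P(H2) = 104 − 6.29 = 97.71 kPa
n(H2) = PV/RT = (97.71 × 0.4430) / (8.314 × 310.25) = 0.01678 mol
n(Mg) = (1/1) × 0.01678 = 0.01678 mol
m(Mg) = 0.01678 × 24.30 = 0.4078 g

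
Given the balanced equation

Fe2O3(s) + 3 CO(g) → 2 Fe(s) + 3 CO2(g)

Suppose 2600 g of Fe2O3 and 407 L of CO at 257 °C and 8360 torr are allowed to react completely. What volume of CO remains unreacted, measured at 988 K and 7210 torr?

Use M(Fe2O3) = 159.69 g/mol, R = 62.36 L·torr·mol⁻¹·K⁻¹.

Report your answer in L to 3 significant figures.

n(Fe2O3) = 2600 / 159.69 = 16.28 mol
n(CO) = PV/RT = (8360 × 407) / (62.36 × 530.15) = 102.9 mol
For 16.28 mol Fe2O3, stoichiometry requires (3/1) × 16.28 = 48.84 mol CO; 102.9 mol is available, so Fe2O3 is limiting.
n(CO) consumed = (3/1) × 16.28 = 48.84 mol; remaining = 102.9 − 48.84 = 54.06 mol
V(CO) = nRT/P = 54.06 × 62.36 × 988 / 7210 = 462.0 L

462 L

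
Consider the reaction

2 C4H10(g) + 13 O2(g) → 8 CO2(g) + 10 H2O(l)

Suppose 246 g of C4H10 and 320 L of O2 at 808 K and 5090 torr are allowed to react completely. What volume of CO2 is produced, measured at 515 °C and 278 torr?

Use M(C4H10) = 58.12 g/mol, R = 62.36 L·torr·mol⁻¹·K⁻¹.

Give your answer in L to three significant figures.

n(C4H10) = 246 / 58.12 = 4.233 mol
n(O2) = PV/RT = (5090 × 320) / (62.36 × 808) = 32.33 mol
For 4.233 mol C4H10, stoichiometry requires (13/2) × 4.233 = 27.51 mol O2; 32.33 mol is available, so C4H10 is limiting.
n(CO2) = (8/2) × 4.233 = 16.93 mol
V(CO2) = nRT/P = 16.93 × 62.36 × 788.15 / 278 = 2993 L

2990 L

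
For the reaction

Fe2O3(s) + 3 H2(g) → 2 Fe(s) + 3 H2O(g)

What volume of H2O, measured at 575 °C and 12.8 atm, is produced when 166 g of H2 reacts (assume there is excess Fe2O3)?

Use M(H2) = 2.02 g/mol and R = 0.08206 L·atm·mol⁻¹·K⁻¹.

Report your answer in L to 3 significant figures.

447 L

n(H2) = 166.0 / 2.02 = 82.18 mol
n(H2O) = (3/3) × 82.18 = 82.18 mol
V = nRT/P = 82.18 × 0.08206 × 848.15 / 12.8 = 446.8 L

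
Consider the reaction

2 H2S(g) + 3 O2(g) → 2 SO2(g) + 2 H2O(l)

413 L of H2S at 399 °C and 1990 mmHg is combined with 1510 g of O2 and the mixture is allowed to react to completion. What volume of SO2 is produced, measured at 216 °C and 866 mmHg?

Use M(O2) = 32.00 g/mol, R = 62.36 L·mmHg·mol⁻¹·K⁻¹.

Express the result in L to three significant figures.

n(H2S) = PV/RT = (1990 × 413) / (62.36 × 672.15) = 19.61 mol
n(O2) = 1510 / 32.00 = 47.19 mol
For 19.61 mol H2S, stoichiometry requires (3/2) × 19.61 = 29.41 mol O2; 47.19 mol is available, so H2S is limiting.
n(SO2) = (2/2) × 19.61 = 19.61 mol
V(SO2) = nRT/P = 19.61 × 62.36 × 489.15 / 866 = 690.7 L

691 L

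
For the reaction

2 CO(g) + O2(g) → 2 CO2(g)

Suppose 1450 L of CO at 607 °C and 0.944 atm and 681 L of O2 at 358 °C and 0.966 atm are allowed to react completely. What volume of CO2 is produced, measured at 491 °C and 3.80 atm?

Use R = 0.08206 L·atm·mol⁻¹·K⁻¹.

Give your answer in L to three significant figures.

n(CO) = PV/RT = (0.944 × 1450) / (0.08206 × 880.15) = 18.95 mol
n(O2) = PV/RT = (0.966 × 681) / (0.08206 × 631.15) = 12.70 mol
For 18.95 mol CO, stoichiometry requires (1/2) × 18.95 = 9.475 mol O2; 12.70 mol is available, so CO is limiting.
n(CO2) = (2/2) × 18.95 = 18.95 mol
V(CO2) = nRT/P = 18.95 × 0.08206 × 764.15 / 3.80 = 312.7 L

313 L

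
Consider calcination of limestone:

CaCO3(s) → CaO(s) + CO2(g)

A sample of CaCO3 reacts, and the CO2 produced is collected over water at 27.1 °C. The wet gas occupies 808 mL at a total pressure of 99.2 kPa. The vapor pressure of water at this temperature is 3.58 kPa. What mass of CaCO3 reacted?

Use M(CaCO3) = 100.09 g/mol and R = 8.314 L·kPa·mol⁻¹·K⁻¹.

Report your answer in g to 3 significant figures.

3.10 g

P(CO2) = 99.2 − 3.58 = 95.62 kPa
n(CO2) = PV/RT = (95.62 × 0.8080) / (8.314 × 300.25) = 0.03095 mol
n(CaCO3) = (1/1) × 0.03095 = 0.03095 mol
m(CaCO3) = 0.03095 × 100.09 = 3.098 g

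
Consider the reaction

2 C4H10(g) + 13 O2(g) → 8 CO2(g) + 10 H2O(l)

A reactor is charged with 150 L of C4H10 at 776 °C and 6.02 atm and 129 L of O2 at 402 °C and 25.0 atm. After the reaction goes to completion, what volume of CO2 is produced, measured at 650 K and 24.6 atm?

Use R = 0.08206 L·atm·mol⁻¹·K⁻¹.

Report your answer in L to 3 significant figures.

77.7 L

n(C4H10) = PV/RT = (6.02 × 150) / (0.08206 × 1049.15) = 10.49 mol
n(O2) = PV/RT = (25.0 × 129) / (0.08206 × 675.15) = 58.21 mol
For 10.49 mol C4H10, stoichiometry requires (13/2) × 10.49 = 68.19 mol O2; 58.21 mol is available, so O2 is limiting.
n(CO2) = (8/13) × 58.21 = 35.82 mol
V(CO2) = nRT/P = 35.82 × 0.08206 × 650 / 24.6 = 77.67 L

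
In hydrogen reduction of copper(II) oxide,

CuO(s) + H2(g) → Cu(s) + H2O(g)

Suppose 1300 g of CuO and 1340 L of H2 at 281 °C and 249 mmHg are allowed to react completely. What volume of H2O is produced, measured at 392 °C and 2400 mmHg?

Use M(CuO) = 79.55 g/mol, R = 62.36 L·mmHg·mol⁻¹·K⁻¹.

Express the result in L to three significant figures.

167 L

n(CuO) = 1300 / 79.55 = 16.34 mol
n(H2) = PV/RT = (249 × 1340) / (62.36 × 554.15) = 9.655 mol
For 16.34 mol CuO, stoichiometry requires (1/1) × 16.34 = 16.34 mol H2; 9.655 mol is available, so H2 is limiting.
n(H2O) = (1/1) × 9.655 = 9.655 mol
V(H2O) = nRT/P = 9.655 × 62.36 × 665.15 / 2400 = 166.9 L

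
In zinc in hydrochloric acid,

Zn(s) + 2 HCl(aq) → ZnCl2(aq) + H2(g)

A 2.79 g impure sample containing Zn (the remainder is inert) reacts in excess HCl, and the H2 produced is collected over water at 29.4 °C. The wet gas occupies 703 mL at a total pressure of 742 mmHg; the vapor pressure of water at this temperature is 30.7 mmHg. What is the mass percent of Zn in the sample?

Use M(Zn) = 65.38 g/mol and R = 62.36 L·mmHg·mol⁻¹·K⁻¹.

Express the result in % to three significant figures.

P(H2) = 742 − 30.7 = 711.3 mmHg
n(H2) = PV/RT = (711.3 × 0.7030) / (62.36 × 302.55) = 0.02650 mol
n(Zn) = (1/1) × 0.02650 = 0.02650 mol
m(Zn) = 0.02650 × 65.38 = 1.733 g
%Zn = 1.733 / 2.79 × 100 = 62.11%

62.1 %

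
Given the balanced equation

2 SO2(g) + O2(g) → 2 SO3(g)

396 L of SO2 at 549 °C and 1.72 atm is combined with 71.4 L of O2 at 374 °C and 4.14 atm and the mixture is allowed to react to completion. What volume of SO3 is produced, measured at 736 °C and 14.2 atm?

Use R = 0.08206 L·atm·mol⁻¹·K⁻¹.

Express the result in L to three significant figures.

58.9 L

n(SO2) = PV/RT = (1.72 × 396) / (0.08206 × 822.15) = 10.10 mol
n(O2) = PV/RT = (4.14 × 71.4) / (0.08206 × 647.15) = 5.566 mol
For 10.10 mol SO2, stoichiometry requires (1/2) × 10.10 = 5.050 mol O2; 5.566 mol is available, so SO2 is limiting.
n(SO3) = (2/2) × 10.10 = 10.10 mol
V(SO3) = nRT/P = 10.10 × 0.08206 × 1009.15 / 14.2 = 58.90 L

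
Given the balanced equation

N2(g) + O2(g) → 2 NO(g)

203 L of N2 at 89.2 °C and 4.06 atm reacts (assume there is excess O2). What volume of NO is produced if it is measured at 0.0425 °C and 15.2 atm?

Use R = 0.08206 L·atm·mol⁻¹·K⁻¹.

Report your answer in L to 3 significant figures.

n(N2) = PV/RT = (4.06 × 203) / (0.08206 × 362.35) = 27.72 mol
n(NO) = (2/1) × 27.72 = 55.44 mol
V = nRT/P = 55.44 × 0.08206 × 273.1925 / 15.2 = 81.77 L

81.8 L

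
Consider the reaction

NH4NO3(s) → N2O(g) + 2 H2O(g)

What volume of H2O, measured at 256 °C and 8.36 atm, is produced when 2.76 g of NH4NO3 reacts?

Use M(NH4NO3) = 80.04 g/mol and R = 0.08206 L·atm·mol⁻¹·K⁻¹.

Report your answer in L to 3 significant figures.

0.358 L

n(NH4NO3) = 2.760 / 80.04 = 0.03448 mol
n(H2O) = (2/1) × 0.03448 = 0.06896 mol
V = nRT/P = 0.06896 × 0.08206 × 529.15 / 8.36 = 0.3582 L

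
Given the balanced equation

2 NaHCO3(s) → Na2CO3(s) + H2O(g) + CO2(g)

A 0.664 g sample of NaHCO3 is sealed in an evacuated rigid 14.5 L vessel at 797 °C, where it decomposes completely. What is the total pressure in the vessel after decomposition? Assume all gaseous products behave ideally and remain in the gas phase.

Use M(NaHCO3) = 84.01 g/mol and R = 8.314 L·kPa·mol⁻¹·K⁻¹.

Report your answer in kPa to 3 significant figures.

n(NaHCO3) = 0.664 / 84.01 = 0.007904 mol
n(gas produced) = (2/2) × 0.007904 = 0.007904 mol
P = nRT/V = 0.007904 × 8.314 × 1070.15 / 14.5 = 4.850 kPa

4.85 kPa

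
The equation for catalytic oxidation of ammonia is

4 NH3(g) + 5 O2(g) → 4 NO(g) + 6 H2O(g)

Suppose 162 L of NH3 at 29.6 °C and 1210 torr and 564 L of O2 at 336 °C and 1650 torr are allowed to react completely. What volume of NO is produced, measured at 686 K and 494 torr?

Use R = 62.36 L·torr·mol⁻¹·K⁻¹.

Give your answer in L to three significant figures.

n(NH3) = PV/RT = (1210 × 162) / (62.36 × 302.75) = 10.38 mol
n(O2) = PV/RT = (1650 × 564) / (62.36 × 609.15) = 24.50 mol
For 10.38 mol NH3, stoichiometry requires (5/4) × 10.38 = 12.98 mol O2; 24.50 mol is available, so NH3 is limiting.
n(NO) = (4/4) × 10.38 = 10.38 mol
V(NO) = nRT/P = 10.38 × 62.36 × 686 / 494 = 898.9 L

899 L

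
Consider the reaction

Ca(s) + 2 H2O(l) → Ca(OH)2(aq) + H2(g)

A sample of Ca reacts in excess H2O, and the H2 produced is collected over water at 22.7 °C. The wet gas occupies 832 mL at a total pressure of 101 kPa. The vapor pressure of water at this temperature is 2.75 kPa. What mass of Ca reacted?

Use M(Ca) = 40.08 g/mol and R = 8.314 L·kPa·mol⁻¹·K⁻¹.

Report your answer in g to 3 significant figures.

1.33 g

P(H2) = 101 − 2.75 = 98.25 kPa
n(H2) = PV/RT = (98.25 × 0.8320) / (8.314 × 295.85) = 0.03323 mol
n(Ca) = (1/1) × 0.03323 = 0.03323 mol
m(Ca) = 0.03323 × 40.08 = 1.332 g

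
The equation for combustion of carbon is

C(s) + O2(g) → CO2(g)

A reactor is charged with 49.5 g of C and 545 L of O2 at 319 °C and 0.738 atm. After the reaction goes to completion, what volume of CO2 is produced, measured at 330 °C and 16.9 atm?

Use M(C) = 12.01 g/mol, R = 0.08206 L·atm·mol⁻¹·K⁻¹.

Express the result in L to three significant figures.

12.1 L

n(C) = 49.5 / 12.01 = 4.122 mol
n(O2) = PV/RT = (0.738 × 545) / (0.08206 × 592.15) = 8.277 mol
For 4.122 mol C, stoichiometry requires (1/1) × 4.122 = 4.122 mol O2; 8.277 mol is available, so C is limiting.
n(CO2) = (1/1) × 4.122 = 4.122 mol
V(CO2) = nRT/P = 4.122 × 0.08206 × 603.15 / 16.9 = 12.07 L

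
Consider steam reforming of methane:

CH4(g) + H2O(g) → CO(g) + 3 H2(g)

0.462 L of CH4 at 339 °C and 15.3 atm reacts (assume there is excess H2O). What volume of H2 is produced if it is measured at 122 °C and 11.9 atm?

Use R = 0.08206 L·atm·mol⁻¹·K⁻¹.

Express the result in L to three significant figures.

1.15 L

n(CH4) = PV/RT = (15.3 × 0.462) / (0.08206 × 612.15) = 0.1407 mol
n(H2) = (3/1) × 0.1407 = 0.4221 mol
V = nRT/P = 0.4221 × 0.08206 × 395.15 / 11.9 = 1.150 L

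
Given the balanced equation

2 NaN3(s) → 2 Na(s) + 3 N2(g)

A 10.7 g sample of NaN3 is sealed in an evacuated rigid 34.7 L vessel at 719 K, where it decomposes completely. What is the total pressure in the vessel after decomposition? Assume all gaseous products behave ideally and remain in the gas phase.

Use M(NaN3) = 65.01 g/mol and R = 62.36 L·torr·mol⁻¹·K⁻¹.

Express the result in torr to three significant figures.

319 torr

n(NaN3) = 10.7 / 65.01 = 0.1646 mol
n(gas produced) = (3/2) × 0.1646 = 0.2469 mol
P = nRT/V = 0.2469 × 62.36 × 719 / 34.7 = 319.0 torr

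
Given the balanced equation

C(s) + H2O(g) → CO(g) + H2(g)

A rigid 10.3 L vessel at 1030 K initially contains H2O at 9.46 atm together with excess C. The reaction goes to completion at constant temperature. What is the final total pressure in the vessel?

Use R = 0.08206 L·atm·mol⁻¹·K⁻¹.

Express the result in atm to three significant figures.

18.9 atm

Since T and V are fixed, P_final/P_initial = n_final/n_initial = 2/1.
P_final = (2/1) × 9.46 = 18.92 atm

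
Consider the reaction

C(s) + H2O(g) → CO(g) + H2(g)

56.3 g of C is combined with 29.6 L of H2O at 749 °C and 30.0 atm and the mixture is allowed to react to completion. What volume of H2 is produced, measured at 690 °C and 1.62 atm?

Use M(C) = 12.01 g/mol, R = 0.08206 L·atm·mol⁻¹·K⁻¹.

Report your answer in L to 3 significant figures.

229 L

n(C) = 56.3 / 12.01 = 4.688 mol
n(H2O) = PV/RT = (30.0 × 29.6) / (0.08206 × 1022.15) = 10.59 mol
For 4.688 mol C, stoichiometry requires (1/1) × 4.688 = 4.688 mol H2O; 10.59 mol is available, so C is limiting.
n(H2) = (1/1) × 4.688 = 4.688 mol
V(H2) = nRT/P = 4.688 × 0.08206 × 963.15 / 1.62 = 228.7 L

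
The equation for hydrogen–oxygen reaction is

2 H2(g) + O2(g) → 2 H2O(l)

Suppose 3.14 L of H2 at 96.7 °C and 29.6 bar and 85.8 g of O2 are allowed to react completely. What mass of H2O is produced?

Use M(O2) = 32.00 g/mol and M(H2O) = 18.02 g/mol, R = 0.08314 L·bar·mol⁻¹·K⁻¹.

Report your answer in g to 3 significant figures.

54.5 g

n(H2) = PV/RT = (29.6 × 3.14) / (0.08314 × 369.85) = 3.023 mol
n(O2) = 85.8 / 32.00 = 2.681 mol
For 3.023 mol H2, stoichiometry requires (1/2) × 3.023 = 1.512 mol O2; 2.681 mol is available, so H2 is limiting.
n(H2O) = (2/2) × 3.023 = 3.023 mol
m(H2O) = 3.023 × 18.02 = 54.47 g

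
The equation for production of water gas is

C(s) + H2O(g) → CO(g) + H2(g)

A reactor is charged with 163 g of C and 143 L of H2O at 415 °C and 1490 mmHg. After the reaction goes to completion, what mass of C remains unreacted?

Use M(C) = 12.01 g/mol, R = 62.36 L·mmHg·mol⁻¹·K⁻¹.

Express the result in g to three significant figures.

103 g

n(C) = 163 / 12.01 = 13.57 mol
n(H2O) = PV/RT = (1490 × 143) / (62.36 × 688.15) = 4.965 mol
For 13.57 mol C, stoichiometry requires (1/1) × 13.57 = 13.57 mol H2O; 4.965 mol is available, so H2O is limiting.
n(C) consumed = (1/1) × 4.965 = 4.965 mol; remaining = 13.57 − 4.965 = 8.605 mol
m(C) = 8.605 × 12.01 = 103.3 g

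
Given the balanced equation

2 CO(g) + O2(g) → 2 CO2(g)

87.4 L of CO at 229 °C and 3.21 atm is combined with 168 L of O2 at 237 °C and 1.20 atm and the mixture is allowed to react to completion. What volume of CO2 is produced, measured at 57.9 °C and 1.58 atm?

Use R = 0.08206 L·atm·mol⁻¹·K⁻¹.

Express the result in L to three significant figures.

117 L

n(CO) = PV/RT = (3.21 × 87.4) / (0.08206 × 502.15) = 6.809 mol
n(O2) = PV/RT = (1.20 × 168) / (0.08206 × 510.15) = 4.816 mol
For 6.809 mol CO, stoichiometry requires (1/2) × 6.809 = 3.405 mol O2; 4.816 mol is available, so CO is limiting.
n(CO2) = (2/2) × 6.809 = 6.809 mol
V(CO2) = nRT/P = 6.809 × 0.08206 × 331.05 / 1.58 = 117.1 L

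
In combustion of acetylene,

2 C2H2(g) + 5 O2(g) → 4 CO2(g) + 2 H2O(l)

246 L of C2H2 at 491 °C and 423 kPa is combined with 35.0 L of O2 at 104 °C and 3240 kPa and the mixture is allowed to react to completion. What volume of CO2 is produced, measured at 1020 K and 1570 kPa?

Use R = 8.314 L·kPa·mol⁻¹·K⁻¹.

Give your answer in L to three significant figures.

156 L

n(C2H2) = PV/RT = (423 × 246) / (8.314 × 764.15) = 16.38 mol
n(O2) = PV/RT = (3240 × 35.0) / (8.314 × 377.15) = 36.17 mol
For 16.38 mol C2H2, stoichiometry requires (5/2) × 16.38 = 40.95 mol O2; 36.17 mol is available, so O2 is limiting.
n(CO2) = (4/5) × 36.17 = 28.94 mol
V(CO2) = nRT/P = 28.94 × 8.314 × 1020 / 1570 = 156.3 L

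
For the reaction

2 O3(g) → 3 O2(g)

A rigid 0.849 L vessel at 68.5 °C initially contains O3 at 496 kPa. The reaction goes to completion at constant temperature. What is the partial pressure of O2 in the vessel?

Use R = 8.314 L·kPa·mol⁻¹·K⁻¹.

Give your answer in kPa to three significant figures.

744 kPa

n(O3)₀ = PV/RT = (496 × 0.849) / (8.314 × 341.65) = 0.1483 mol
n(O2) = (3/2) × 0.1483 = 0.2224 mol
P(O2) = nRT/V = 0.2224 × 8.314 × 341.65 / 0.849 = 744.1 kPa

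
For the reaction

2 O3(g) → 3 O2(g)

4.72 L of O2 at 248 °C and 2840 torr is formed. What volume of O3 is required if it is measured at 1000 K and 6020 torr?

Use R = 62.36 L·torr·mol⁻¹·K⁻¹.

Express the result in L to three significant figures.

n(O2) = PV/RT = (2840 × 4.72) / (62.36 × 521.15) = 0.4125 mol
n(O3) = (2/3) × 0.4125 = 0.2750 mol
V = nRT/P = 0.2750 × 62.36 × 1000 / 6020 = 2.849 L

2.85 L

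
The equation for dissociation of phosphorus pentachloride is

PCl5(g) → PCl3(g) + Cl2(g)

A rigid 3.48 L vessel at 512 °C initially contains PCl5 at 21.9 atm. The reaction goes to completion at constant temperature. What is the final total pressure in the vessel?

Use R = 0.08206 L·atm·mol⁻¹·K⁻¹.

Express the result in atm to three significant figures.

Since T and V are fixed, P_final/P_initial = n_final/n_initial = 2/1.
P_final = (2/1) × 21.9 = 43.80 atm

43.8 atm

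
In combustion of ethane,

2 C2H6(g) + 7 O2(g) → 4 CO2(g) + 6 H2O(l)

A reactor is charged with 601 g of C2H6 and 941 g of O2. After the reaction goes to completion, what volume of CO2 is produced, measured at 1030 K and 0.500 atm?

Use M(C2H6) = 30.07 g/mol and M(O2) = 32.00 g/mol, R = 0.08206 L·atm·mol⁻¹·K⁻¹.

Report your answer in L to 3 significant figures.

n(C2H6) = 601 / 30.07 = 19.99 mol
n(O2) = 941 / 32.00 = 29.41 mol
For 19.99 mol C2H6, stoichiometry requires (7/2) × 19.99 = 69.96 mol O2; 29.41 mol is available, so O2 is limiting.
n(CO2) = (4/7) × 29.41 = 16.81 mol
V(CO2) = nRT/P = 16.81 × 0.08206 × 1030 / 0.500 = 2842 L

2840 L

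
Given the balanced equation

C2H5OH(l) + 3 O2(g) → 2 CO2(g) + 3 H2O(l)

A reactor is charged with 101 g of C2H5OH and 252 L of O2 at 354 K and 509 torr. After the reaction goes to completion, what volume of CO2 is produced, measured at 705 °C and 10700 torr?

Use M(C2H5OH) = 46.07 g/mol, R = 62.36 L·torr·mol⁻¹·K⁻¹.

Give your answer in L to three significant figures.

22.1 L

n(C2H5OH) = 101 / 46.07 = 2.192 mol
n(O2) = PV/RT = (509 × 252) / (62.36 × 354) = 5.810 mol
For 2.192 mol C2H5OH, stoichiometry requires (3/1) × 2.192 = 6.576 mol O2; 5.810 mol is available, so O2 is limiting.
n(CO2) = (2/3) × 5.810 = 3.873 mol
V(CO2) = nRT/P = 3.873 × 62.36 × 978.15 / 10700 = 22.08 L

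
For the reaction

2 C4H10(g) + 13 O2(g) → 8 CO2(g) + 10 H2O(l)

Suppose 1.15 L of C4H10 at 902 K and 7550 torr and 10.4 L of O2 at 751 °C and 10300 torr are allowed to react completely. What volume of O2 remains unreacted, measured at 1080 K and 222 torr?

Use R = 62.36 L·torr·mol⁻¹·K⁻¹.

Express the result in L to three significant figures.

n(C4H10) = PV/RT = (7550 × 1.15) / (62.36 × 902) = 0.1544 mol
n(O2) = PV/RT = (10300 × 10.4) / (62.36 × 1024.15) = 1.677 mol
For 0.1544 mol C4H10, stoichiometry requires (13/2) × 0.1544 = 1.004 mol O2; 1.677 mol is available, so C4H10 is limiting.
n(O2) consumed = (13/2) × 0.1544 = 1.004 mol; remaining = 1.677 − 1.004 = 0.6730 mol
V(O2) = nRT/P = 0.6730 × 62.36 × 1080 / 222 = 204.2 L

204 L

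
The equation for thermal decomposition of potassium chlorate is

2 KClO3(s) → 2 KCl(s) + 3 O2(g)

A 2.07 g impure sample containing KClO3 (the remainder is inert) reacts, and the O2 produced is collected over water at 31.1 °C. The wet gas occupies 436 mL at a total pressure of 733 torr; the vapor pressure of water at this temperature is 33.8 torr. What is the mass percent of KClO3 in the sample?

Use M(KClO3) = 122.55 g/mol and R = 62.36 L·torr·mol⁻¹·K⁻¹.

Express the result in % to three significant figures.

63.4 %

P(O2) = 733 − 33.8 = 699.2 torr
n(O2) = PV/RT = (699.2 × 0.4360) / (62.36 × 304.25) = 0.01607 mol
n(KClO3) = (2/3) × 0.01607 = 0.01071 mol
m(KClO3) = 0.01071 × 122.55 = 1.313 g
%KClO3 = 1.313 / 2.07 × 100 = 63.43%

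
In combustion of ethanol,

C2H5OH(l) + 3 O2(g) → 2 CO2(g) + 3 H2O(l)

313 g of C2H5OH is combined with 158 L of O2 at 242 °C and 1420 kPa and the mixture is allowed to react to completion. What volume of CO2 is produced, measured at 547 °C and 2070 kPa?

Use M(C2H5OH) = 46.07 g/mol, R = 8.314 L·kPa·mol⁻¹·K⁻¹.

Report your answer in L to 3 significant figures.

44.8 L

n(C2H5OH) = 313 / 46.07 = 6.794 mol
n(O2) = PV/RT = (1420 × 158) / (8.314 × 515.15) = 52.38 mol
For 6.794 mol C2H5OH, stoichiometry requires (3/1) × 6.794 = 20.38 mol O2; 52.38 mol is available, so C2H5OH is limiting.
n(CO2) = (2/1) × 6.794 = 13.59 mol
V(CO2) = nRT/P = 13.59 × 8.314 × 820.15 / 2070 = 44.77 L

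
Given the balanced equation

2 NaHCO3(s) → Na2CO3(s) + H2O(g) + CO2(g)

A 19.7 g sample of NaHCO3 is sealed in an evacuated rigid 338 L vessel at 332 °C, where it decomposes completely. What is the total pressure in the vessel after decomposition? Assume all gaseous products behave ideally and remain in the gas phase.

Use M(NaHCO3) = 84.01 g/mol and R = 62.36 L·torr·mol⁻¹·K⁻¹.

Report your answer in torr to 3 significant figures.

n(NaHCO3) = 19.7 / 84.01 = 0.2345 mol
n(gas produced) = (2/2) × 0.2345 = 0.2345 mol
P = nRT/V = 0.2345 × 62.36 × 605.15 / 338 = 26.18 torr

26.2 torr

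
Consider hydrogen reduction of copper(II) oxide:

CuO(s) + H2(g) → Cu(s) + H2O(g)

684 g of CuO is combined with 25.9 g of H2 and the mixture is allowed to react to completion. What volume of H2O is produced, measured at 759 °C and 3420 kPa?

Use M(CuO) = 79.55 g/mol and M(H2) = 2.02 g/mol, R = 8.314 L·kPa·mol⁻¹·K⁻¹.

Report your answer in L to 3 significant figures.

21.6 L

n(CuO) = 684 / 79.55 = 8.598 mol
n(H2) = 25.9 / 2.02 = 12.82 mol
For 8.598 mol CuO, stoichiometry requires (1/1) × 8.598 = 8.598 mol H2; 12.82 mol is available, so CuO is limiting.
n(H2O) = (1/1) × 8.598 = 8.598 mol
V(H2O) = nRT/P = 8.598 × 8.314 × 1032.15 / 3420 = 21.57 L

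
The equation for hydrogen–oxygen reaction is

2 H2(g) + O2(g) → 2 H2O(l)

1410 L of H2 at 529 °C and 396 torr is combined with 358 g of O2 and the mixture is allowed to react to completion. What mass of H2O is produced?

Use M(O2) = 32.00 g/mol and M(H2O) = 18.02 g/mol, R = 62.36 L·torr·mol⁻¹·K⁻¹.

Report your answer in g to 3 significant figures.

201 g

n(H2) = PV/RT = (396 × 1410) / (62.36 × 802.15) = 11.16 mol
n(O2) = 358 / 32.00 = 11.19 mol
For 11.16 mol H2, stoichiometry requires (1/2) × 11.16 = 5.580 mol O2; 11.19 mol is available, so H2 is limiting.
n(H2O) = (2/2) × 11.16 = 11.16 mol
m(H2O) = 11.16 × 18.02 = 201.1 g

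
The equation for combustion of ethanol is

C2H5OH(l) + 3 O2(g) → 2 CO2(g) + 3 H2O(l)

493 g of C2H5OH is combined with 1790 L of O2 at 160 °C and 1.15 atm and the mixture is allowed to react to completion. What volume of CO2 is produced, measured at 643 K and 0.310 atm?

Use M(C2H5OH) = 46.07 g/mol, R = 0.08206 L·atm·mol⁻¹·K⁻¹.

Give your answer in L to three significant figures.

3640 L

n(C2H5OH) = 493 / 46.07 = 10.70 mol
n(O2) = PV/RT = (1.15 × 1790) / (0.08206 × 433.15) = 57.91 mol
For 10.70 mol C2H5OH, stoichiometry requires (3/1) × 10.70 = 32.10 mol O2; 57.91 mol is available, so C2H5OH is limiting.
n(CO2) = (2/1) × 10.70 = 21.40 mol
V(CO2) = nRT/P = 21.40 × 0.08206 × 643 / 0.310 = 3642 L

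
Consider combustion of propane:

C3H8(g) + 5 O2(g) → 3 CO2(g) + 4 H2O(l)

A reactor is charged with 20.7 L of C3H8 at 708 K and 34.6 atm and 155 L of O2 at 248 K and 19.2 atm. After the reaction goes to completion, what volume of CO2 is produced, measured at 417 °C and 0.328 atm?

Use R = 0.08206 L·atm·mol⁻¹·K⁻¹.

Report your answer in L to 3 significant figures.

n(C3H8) = PV/RT = (34.6 × 20.7) / (0.08206 × 708) = 12.33 mol
n(O2) = PV/RT = (19.2 × 155) / (0.08206 × 248) = 146.2 mol
For 12.33 mol C3H8, stoichiometry requires (5/1) × 12.33 = 61.65 mol O2; 146.2 mol is available, so C3H8 is limiting.
n(CO2) = (3/1) × 12.33 = 36.99 mol
V(CO2) = nRT/P = 36.99 × 0.08206 × 690.15 / 0.328 = 6387 L

6390 L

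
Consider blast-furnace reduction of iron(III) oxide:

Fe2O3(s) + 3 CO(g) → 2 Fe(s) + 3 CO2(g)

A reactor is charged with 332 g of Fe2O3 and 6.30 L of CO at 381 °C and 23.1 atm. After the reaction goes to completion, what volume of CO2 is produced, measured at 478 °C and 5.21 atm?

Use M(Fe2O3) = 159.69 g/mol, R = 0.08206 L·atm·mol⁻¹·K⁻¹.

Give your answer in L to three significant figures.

32.1 L

n(Fe2O3) = 332 / 159.69 = 2.079 mol
n(CO) = PV/RT = (23.1 × 6.30) / (0.08206 × 654.15) = 2.711 mol
For 2.079 mol Fe2O3, stoichiometry requires (3/1) × 2.079 = 6.237 mol CO; 2.711 mol is available, so CO is limiting.
n(CO2) = (3/3) × 2.711 = 2.711 mol
V(CO2) = nRT/P = 2.711 × 0.08206 × 751.15 / 5.21 = 32.07 L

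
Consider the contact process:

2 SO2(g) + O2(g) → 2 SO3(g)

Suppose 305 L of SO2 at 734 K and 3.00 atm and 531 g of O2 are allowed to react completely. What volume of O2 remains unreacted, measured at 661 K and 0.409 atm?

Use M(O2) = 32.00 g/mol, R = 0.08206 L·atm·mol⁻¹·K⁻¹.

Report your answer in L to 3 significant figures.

1190 L

n(SO2) = PV/RT = (3.00 × 305) / (0.08206 × 734) = 15.19 mol
n(O2) = 531 / 32.00 = 16.59 mol
For 15.19 mol SO2, stoichiometry requires (1/2) × 15.19 = 7.595 mol O2; 16.59 mol is available, so SO2 is limiting.
n(O2) consumed = (1/2) × 15.19 = 7.595 mol; remaining = 16.59 − 7.595 = 8.995 mol
V(O2) = nRT/P = 8.995 × 0.08206 × 661 / 0.409 = 1193 L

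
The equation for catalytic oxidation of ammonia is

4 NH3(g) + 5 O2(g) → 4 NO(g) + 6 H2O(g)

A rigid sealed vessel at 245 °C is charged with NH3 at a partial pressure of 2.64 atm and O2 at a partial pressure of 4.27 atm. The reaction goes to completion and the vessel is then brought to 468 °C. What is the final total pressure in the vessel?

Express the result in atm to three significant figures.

10.8 atm

With V and T fixed, P_i ∝ n_i, so the mole ratios apply directly to partial pressures at 245 °C.
P(O2) required for 2.64 atm of NH3 = (5/4) × 2.64 = 3.300 atm; available 4.27 atm, so NH3 is limiting.
P(O2) remaining = 4.27 − (5/4) × 2.64 = 0.9700 atm
P(gaseous products) = (4+6)/4 × 2.64 = 6.600 atm
P_total at 245 °C = 0.9700 + 6.600 = 7.570 atm
Scaling to 468 °C: P = 7.570 × 741.15/518.15 = 10.83 atm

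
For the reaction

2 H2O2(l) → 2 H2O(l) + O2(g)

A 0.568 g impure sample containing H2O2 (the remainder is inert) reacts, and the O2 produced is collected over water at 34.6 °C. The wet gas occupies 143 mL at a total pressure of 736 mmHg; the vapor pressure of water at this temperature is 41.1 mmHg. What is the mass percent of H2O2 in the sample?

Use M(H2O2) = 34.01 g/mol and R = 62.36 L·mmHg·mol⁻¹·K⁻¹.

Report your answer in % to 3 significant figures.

62.0 %

P(O2) = 736 − 41.1 = 694.9 mmHg
n(O2) = PV/RT = (694.9 × 0.1430) / (62.36 × 307.75) = 0.005178 mol
n(H2O2) = (2/1) × 0.005178 = 0.01036 mol
m(H2O2) = 0.01036 × 34.01 = 0.3523 g
%H2O2 = 0.3523 / 0.568 × 100 = 62.02%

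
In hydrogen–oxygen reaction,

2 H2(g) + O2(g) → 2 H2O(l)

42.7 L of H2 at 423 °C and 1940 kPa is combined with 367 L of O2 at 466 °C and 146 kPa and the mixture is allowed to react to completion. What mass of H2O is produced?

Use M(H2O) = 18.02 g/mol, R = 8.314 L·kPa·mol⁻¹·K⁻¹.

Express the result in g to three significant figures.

n(H2) = PV/RT = (1940 × 42.7) / (8.314 × 696.15) = 14.31 mol
n(O2) = PV/RT = (146 × 367) / (8.314 × 739.15) = 8.719 mol
For 14.31 mol H2, stoichiometry requires (1/2) × 14.31 = 7.155 mol O2; 8.719 mol is available, so H2 is limiting.
n(H2O) = (2/2) × 14.31 = 14.31 mol
m(H2O) = 14.31 × 18.02 = 257.9 g

258 g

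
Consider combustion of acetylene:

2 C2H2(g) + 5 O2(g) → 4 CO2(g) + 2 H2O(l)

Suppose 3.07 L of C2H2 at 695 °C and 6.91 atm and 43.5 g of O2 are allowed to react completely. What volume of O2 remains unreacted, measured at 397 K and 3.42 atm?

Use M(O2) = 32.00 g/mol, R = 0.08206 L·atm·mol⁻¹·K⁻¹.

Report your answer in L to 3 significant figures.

n(C2H2) = PV/RT = (6.91 × 3.07) / (0.08206 × 968.15) = 0.2670 mol
n(O2) = 43.5 / 32.00 = 1.359 mol
For 0.2670 mol C2H2, stoichiometry requires (5/2) × 0.2670 = 0.6675 mol O2; 1.359 mol is available, so C2H2 is limiting.
n(O2) consumed = (5/2) × 0.2670 = 0.6675 mol; remaining = 1.359 − 0.6675 = 0.6915 mol
V(O2) = nRT/P = 0.6915 × 0.08206 × 397 / 3.42 = 6.587 L

6.59 L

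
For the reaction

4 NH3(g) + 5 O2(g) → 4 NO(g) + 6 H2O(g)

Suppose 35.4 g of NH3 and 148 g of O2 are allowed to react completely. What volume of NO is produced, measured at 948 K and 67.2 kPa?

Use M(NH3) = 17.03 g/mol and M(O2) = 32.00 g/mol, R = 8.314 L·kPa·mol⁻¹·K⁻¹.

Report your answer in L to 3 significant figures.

244 L

n(NH3) = 35.4 / 17.03 = 2.079 mol
n(O2) = 148 / 32.00 = 4.625 mol
For 2.079 mol NH3, stoichiometry requires (5/4) × 2.079 = 2.599 mol O2; 4.625 mol is available, so NH3 is limiting.
n(NO) = (4/4) × 2.079 = 2.079 mol
V(NO) = nRT/P = 2.079 × 8.314 × 948 / 67.2 = 243.8 L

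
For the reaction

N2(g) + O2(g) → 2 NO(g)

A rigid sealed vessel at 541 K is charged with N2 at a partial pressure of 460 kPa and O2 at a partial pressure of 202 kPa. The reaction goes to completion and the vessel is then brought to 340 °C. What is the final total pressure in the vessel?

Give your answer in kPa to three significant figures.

750 kPa

With V and T fixed, P_i ∝ n_i, so the mole ratios apply directly to partial pressures at 541 K.
P(O2) required for 460 kPa of N2 = (1/1) × 460 = 460.0 kPa; available 202 kPa, so O2 is limiting.
P(N2) remaining = 460 − (1/1) × 202 = 258.0 kPa
P(gaseous products) = (2)/1 × 202 = 404.0 kPa
P_total at 541 K = 258.0 + 404.0 = 662.0 kPa
Scaling to 340 °C: P = 662.0 × 613.15/541 = 750.3 kPa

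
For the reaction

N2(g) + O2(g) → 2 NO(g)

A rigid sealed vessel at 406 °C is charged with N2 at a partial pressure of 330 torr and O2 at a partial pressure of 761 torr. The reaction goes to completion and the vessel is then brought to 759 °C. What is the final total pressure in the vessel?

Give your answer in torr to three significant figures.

Because the vessel is rigid and T is held at 406 °C, work the stoichiometry in partial pressures (P_i = n_iRT/V).
P(O2) required for 330 torr of N2 = (1/1) × 330 = 330.0 torr; available 761 torr, so N2 is limiting.
P(O2) remaining = 761 − (1/1) × 330 = 431.0 torr
P(gaseous products) = (2)/1 × 330 = 660.0 torr
P_total at 406 °C = 431.0 + 660.0 = 1091 torr
Scaling to 759 °C: P = 1091 × 1032.15/679.15 = 1658 torr

1660 torr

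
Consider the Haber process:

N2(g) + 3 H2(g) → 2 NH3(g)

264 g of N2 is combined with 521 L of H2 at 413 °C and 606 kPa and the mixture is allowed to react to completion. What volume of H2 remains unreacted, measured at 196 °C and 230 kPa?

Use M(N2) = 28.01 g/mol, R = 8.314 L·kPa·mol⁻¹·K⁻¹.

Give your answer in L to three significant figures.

n(N2) = 264 / 28.01 = 9.425 mol
n(H2) = PV/RT = (606 × 521) / (8.314 × 686.15) = 55.35 mol
For 9.425 mol N2, stoichiometry requires (3/1) × 9.425 = 28.28 mol H2; 55.35 mol is available, so N2 is limiting.
n(H2) consumed = (3/1) × 9.425 = 28.28 mol; remaining = 55.35 − 28.28 = 27.07 mol
V(H2) = nRT/P = 27.07 × 8.314 × 469.15 / 230 = 459.1 L

459 L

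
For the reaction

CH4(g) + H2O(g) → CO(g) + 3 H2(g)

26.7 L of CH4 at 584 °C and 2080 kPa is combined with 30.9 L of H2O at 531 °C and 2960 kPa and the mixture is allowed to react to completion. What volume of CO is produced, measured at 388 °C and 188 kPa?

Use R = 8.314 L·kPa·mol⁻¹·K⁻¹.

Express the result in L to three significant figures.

228 L

n(CH4) = PV/RT = (2080 × 26.7) / (8.314 × 857.15) = 7.793 mol
n(H2O) = PV/RT = (2960 × 30.9) / (8.314 × 804.15) = 13.68 mol
For 7.793 mol CH4, stoichiometry requires (1/1) × 7.793 = 7.793 mol H2O; 13.68 mol is available, so CH4 is limiting.
n(CO) = (1/1) × 7.793 = 7.793 mol
V(CO) = nRT/P = 7.793 × 8.314 × 661.15 / 188 = 227.9 L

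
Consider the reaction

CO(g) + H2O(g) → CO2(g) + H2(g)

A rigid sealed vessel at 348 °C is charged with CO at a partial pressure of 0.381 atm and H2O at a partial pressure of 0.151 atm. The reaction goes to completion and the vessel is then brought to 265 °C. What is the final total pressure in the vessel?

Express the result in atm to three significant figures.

With V and T fixed, P_i ∝ n_i, so the mole ratios apply directly to partial pressures at 348 °C.
P(H2O) required for 0.381 atm of CO = (1/1) × 0.381 = 0.3810 atm; available 0.151 atm, so H2O is limiting.
P(CO) remaining = 0.381 − (1/1) × 0.151 = 0.2300 atm
P(gaseous products) = (1+1)/1 × 0.151 = 0.3020 atm
P_total at 348 °C = 0.2300 + 0.3020 = 0.5320 atm
Scaling to 265 °C: P = 0.5320 × 538.15/621.15 = 0.4609 atm

0.461 atm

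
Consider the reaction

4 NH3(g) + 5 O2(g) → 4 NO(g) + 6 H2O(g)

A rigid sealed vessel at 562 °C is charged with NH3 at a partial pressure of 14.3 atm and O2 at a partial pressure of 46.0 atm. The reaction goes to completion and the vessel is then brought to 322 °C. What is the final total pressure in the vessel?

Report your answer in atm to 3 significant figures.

At constant V, partial pressures at 562 °C are proportional to moles, so apply stoichiometry directly to pressures.
P(O2) required for 14.3 atm of NH3 = (5/4) × 14.3 = 17.88 atm; available 46.0 atm, so NH3 is limiting.
P(O2) remaining = 46.0 − (5/4) × 14.3 = 28.12 atm
P(gaseous products) = (4+6)/4 × 14.3 = 35.75 atm
P_total at 562 °C = 28.12 + 35.75 = 63.87 atm
Scaling to 322 °C: P = 63.87 × 595.15/835.15 = 45.52 atm

45.5 atm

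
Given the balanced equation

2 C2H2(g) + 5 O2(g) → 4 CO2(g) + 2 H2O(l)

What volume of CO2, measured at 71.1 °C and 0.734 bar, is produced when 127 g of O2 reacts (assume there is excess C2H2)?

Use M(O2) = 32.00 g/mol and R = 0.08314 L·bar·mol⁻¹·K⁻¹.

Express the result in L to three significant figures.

124 L

n(O2) = 127.0 / 32.00 = 3.969 mol
n(CO2) = (4/5) × 3.969 = 3.175 mol
V = nRT/P = 3.175 × 0.08314 × 344.25 / 0.734 = 123.8 L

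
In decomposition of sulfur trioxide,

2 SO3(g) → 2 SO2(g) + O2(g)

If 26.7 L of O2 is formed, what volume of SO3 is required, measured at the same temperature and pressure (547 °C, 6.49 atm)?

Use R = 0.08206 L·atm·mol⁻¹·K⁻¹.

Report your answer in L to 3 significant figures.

53.4 L

At constant T and P, gas volumes are in the mole ratio: V(SO3) = (2/1) × 26.7 = 53.40 L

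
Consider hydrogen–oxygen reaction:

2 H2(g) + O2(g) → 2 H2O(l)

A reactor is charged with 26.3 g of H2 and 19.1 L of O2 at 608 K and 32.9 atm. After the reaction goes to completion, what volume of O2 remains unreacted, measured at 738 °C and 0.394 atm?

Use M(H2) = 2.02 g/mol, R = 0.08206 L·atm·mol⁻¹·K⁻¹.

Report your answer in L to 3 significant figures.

n(H2) = 26.3 / 2.02 = 13.02 mol
n(O2) = PV/RT = (32.9 × 19.1) / (0.08206 × 608) = 12.59 mol
For 13.02 mol H2, stoichiometry requires (1/2) × 13.02 = 6.510 mol O2; 12.59 mol is available, so H2 is limiting.
n(O2) consumed = (1/2) × 13.02 = 6.510 mol; remaining = 12.59 − 6.510 = 6.080 mol
V(O2) = nRT/P = 6.080 × 0.08206 × 1011.15 / 0.394 = 1280 L

1280 L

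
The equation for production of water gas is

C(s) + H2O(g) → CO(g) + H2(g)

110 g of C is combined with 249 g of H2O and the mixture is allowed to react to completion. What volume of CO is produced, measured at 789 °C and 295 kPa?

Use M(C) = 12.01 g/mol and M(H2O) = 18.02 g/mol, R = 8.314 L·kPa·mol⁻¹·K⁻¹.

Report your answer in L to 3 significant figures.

n(C) = 110 / 12.01 = 9.159 mol
n(H2O) = 249 / 18.02 = 13.82 mol
For 9.159 mol C, stoichiometry requires (1/1) × 9.159 = 9.159 mol H2O; 13.82 mol is available, so C is limiting.
n(CO) = (1/1) × 9.159 = 9.159 mol
V(CO) = nRT/P = 9.159 × 8.314 × 1062.15 / 295 = 274.2 L

274 L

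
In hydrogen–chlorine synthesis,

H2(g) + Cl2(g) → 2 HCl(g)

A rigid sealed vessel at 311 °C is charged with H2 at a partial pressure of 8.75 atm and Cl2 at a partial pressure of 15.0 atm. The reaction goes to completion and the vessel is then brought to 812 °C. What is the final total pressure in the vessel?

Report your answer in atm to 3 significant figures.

44.1 atm

At constant V, partial pressures at 311 °C are proportional to moles, so apply stoichiometry directly to pressures.
P(Cl2) required for 8.75 atm of H2 = (1/1) × 8.75 = 8.750 atm; available 15.0 atm, so H2 is limiting.
P(Cl2) remaining = 15.0 − (1/1) × 8.75 = 6.250 atm
P(gaseous products) = (2)/1 × 8.75 = 17.50 atm
P_total at 311 °C = 6.250 + 17.50 = 23.75 atm
Scaling to 812 °C: P = 23.75 × 1085.15/584.15 = 44.12 atm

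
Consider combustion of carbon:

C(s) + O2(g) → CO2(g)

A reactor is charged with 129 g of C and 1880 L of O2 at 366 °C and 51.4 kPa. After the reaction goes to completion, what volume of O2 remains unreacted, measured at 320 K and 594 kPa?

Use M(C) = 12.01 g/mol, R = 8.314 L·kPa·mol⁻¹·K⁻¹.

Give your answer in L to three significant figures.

n(C) = 129 / 12.01 = 10.74 mol
n(O2) = PV/RT = (51.4 × 1880) / (8.314 × 639.15) = 18.18 mol
For 10.74 mol C, stoichiometry requires (1/1) × 10.74 = 10.74 mol O2; 18.18 mol is available, so C is limiting.
n(O2) consumed = (1/1) × 10.74 = 10.74 mol; remaining = 18.18 − 10.74 = 7.440 mol
V(O2) = nRT/P = 7.440 × 8.314 × 320 / 594 = 33.32 L

33.3 L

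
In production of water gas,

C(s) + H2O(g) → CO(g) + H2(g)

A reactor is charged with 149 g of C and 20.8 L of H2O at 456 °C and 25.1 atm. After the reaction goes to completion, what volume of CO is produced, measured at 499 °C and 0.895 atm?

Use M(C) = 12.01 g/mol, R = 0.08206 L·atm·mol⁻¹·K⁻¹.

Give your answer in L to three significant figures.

n(C) = 149 / 12.01 = 12.41 mol
n(H2O) = PV/RT = (25.1 × 20.8) / (0.08206 × 729.15) = 8.725 mol
For 12.41 mol C, stoichiometry requires (1/1) × 12.41 = 12.41 mol H2O; 8.725 mol is available, so H2O is limiting.
n(CO) = (1/1) × 8.725 = 8.725 mol
V(CO) = nRT/P = 8.725 × 0.08206 × 772.15 / 0.895 = 617.7 L

618 L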